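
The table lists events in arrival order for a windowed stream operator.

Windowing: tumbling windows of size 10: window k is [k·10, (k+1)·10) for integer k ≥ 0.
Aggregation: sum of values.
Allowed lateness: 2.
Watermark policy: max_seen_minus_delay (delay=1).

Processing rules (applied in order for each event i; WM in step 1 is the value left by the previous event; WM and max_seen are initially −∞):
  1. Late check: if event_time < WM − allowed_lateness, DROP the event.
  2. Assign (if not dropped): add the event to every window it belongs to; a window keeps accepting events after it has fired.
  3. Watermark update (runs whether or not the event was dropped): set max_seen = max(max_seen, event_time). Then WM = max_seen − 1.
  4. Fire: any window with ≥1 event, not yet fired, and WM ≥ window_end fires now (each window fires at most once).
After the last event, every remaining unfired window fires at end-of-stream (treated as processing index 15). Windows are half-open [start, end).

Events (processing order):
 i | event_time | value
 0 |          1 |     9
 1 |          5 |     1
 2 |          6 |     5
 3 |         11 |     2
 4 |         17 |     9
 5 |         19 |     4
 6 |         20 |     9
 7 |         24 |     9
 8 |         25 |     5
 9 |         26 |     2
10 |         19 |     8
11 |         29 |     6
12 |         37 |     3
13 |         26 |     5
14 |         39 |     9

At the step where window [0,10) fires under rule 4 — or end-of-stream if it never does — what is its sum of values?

15

i=0 t=1 v=9: → [0,10); WM=0
i=1 t=5 v=1: → [0,10); WM=4
i=2 t=6 v=5: → [0,10); WM=5
i=3 t=11 v=2: → [10,20); WM=10; [0,10) fires=15
i=4 t=17 v=9: → [10,20); WM=16
i=5 t=19 v=4: → [10,20); WM=18
i=6 t=20 v=9: → [20,30); WM=19
i=7 t=24 v=9: → [20,30); WM=23; [10,20) fires=15
i=8 t=25 v=5: → [20,30); WM=24
i=9 t=26 v=2: → [20,30); WM=25
i=10 t=19 v=8: DROP (t<25-2); WM=25
i=11 t=29 v=6: → [20,30); WM=28
i=12 t=37 v=3: → [30,40); WM=36; [20,30) fires=31
i=13 t=26 v=5: DROP (t<36-2); WM=36
i=14 t=39 v=9: → [30,40); WM=38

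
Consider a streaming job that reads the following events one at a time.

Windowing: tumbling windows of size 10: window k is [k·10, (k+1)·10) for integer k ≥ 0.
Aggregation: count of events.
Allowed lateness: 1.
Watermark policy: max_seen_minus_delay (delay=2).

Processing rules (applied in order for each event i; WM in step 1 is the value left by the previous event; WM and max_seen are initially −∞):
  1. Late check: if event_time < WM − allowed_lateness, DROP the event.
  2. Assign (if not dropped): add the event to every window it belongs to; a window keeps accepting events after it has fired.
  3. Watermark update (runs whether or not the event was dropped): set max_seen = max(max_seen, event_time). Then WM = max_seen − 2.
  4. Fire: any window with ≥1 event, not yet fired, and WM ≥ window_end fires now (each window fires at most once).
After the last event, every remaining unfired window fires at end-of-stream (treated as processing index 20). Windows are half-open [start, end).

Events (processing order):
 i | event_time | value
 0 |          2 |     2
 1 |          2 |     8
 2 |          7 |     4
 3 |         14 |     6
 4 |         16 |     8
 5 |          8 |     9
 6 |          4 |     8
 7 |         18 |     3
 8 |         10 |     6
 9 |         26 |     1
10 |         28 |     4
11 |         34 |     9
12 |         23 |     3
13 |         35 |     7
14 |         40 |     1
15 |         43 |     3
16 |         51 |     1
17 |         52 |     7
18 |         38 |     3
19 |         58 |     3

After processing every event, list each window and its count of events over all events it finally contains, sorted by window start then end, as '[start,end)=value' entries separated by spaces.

[0,10)=3 [10,20)=3 [20,30)=2 [30,40)=2 [40,50)=2 [50,60)=3

i=0 t=2 v=2: → [0,10); WM=0
i=1 t=2 v=8: → [0,10); WM=0
i=2 t=7 v=4: → [0,10); WM=5
i=3 t=14 v=6: → [10,20); WM=12; [0,10) fires=3
i=4 t=16 v=8: → [10,20); WM=14
i=5 t=8 v=9: DROP (t<14-1); WM=14
i=6 t=4 v=8: DROP (t<14-1); WM=14
i=7 t=18 v=3: → [10,20); WM=16
i=8 t=10 v=6: DROP (t<16-1); WM=16
i=9 t=26 v=1: → [20,30); WM=24; [10,20) fires=3
i=10 t=28 v=4: → [20,30); WM=26
i=11 t=34 v=9: → [30,40); WM=32; [20,30) fires=2
i=12 t=23 v=3: DROP (t<32-1); WM=32
i=13 t=35 v=7: → [30,40); WM=33
i=14 t=40 v=1: → [40,50); WM=38
i=15 t=43 v=3: → [40,50); WM=41; [30,40) fires=2
i=16 t=51 v=1: → [50,60); WM=49
i=17 t=52 v=7: → [50,60); WM=50; [40,50) fires=2
i=18 t=38 v=3: DROP (t<50-1); WM=50
i=19 t=58 v=3: → [50,60); WM=56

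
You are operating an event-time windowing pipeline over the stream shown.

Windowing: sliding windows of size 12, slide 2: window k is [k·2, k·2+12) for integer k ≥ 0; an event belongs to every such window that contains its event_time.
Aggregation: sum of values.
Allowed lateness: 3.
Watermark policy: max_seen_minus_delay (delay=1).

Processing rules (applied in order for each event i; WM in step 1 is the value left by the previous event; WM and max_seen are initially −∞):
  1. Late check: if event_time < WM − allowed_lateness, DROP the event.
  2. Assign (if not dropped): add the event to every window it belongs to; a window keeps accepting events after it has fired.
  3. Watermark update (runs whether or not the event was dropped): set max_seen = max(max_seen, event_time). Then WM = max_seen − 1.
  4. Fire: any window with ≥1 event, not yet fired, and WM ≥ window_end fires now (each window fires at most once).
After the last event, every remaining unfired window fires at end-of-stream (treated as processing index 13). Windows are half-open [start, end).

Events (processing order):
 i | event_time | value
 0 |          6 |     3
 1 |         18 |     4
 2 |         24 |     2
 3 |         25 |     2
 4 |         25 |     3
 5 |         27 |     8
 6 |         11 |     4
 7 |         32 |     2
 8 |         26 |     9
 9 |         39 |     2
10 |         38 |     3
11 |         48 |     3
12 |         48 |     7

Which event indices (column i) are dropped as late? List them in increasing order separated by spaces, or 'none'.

i=0 t=6 v=3: → [6,18),[4,16),[2,14),[0,12); WM=5
i=1 t=18 v=4: → [18,30),[16,28),[14,26),[12,24),[10,22),[8,20); WM=17; [0,12) fires=3 [2,14) fires=3 [4,16) fires=3
i=2 t=24 v=2: → [24,36),[22,34),[20,32),[18,30),[16,28),[14,26); WM=23; [6,18) fires=3 [8,20) fires=4 [10,22) fires=4
i=3 t=25 v=2: → [24,36),[22,34),[20,32),[18,30),[16,28),[14,26); WM=24; [12,24) fires=4
i=4 t=25 v=3: → [24,36),[22,34),[20,32),[18,30),[16,28),[14,26); WM=24
i=5 t=27 v=8: → [26,38),[24,36),[22,34),[20,32),[18,30),[16,28); WM=26; [14,26) fires=11
i=6 t=11 v=4: DROP (t<26-3); WM=26
i=7 t=32 v=2: → [32,44),[30,42),[28,40),[26,38),[24,36),[22,34); WM=31; [16,28) fires=19 [18,30) fires=19
i=8 t=26 v=9: DROP (t<31-3); WM=31
i=9 t=39 v=2: → [38,50),[36,48),[34,46),[32,44),[30,42),[28,40); WM=38; [20,32) fires=15 [22,34) fires=17 [24,36) fires=17 [26,38) fires=10
i=10 t=38 v=3: → [38,50),[36,48),[34,46),[32,44),[30,42),[28,40); WM=38
i=11 t=48 v=3: → [48,60),[46,58),[44,56),[42,54),[40,52),[38,50); WM=47; [28,40) fires=7 [30,42) fires=7 [32,44) fires=7 [34,46) fires=5
i=12 t=48 v=7: → [48,60),[46,58),[44,56),[42,54),[40,52),[38,50); WM=47

6 8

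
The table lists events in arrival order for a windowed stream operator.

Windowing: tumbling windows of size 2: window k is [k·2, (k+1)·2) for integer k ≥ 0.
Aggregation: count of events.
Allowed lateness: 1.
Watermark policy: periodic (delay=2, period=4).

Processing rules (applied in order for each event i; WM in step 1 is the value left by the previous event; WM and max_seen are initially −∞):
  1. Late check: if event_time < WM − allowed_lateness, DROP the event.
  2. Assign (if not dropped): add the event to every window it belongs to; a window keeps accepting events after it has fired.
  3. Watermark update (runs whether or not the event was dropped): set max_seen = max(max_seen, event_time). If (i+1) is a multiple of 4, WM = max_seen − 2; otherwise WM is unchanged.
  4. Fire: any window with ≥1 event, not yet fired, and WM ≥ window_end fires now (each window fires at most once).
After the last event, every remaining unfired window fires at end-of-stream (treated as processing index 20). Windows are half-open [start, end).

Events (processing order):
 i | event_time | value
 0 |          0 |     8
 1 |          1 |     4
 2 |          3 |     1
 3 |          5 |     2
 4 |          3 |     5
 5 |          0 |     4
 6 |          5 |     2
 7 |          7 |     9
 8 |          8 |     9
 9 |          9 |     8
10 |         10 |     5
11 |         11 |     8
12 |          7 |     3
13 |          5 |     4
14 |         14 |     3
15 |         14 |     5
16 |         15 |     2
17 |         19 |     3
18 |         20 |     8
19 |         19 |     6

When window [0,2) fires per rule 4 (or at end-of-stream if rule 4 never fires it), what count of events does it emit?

i=0 t=0 v=8: → [0,2); WM=−∞
i=1 t=1 v=4: → [0,2); WM=−∞
i=2 t=3 v=1: → [2,4); WM=−∞
i=3 t=5 v=2: → [4,6); WM=3; [0,2) fires=2
i=4 t=3 v=5: → [2,4); WM=3
i=5 t=0 v=4: DROP (t<3-1); WM=3
i=6 t=5 v=2: → [4,6); WM=3
i=7 t=7 v=9: → [6,8); WM=5; [2,4) fires=2
i=8 t=8 v=9: → [8,10); WM=5
i=9 t=9 v=8: → [8,10); WM=5
i=10 t=10 v=5: → [10,12); WM=5
i=11 t=11 v=8: → [10,12); WM=9; [4,6) fires=2 [6,8) fires=1
i=12 t=7 v=3: DROP (t<9-1); WM=9
i=13 t=5 v=4: DROP (t<9-1); WM=9
i=14 t=14 v=3: → [14,16); WM=9
i=15 t=14 v=5: → [14,16); WM=12; [8,10) fires=2 [10,12) fires=2
i=16 t=15 v=2: → [14,16); WM=12
i=17 t=19 v=3: → [18,20); WM=12
i=18 t=20 v=8: → [20,22); WM=12
i=19 t=19 v=6: → [18,20); WM=18; [14,16) fires=3

2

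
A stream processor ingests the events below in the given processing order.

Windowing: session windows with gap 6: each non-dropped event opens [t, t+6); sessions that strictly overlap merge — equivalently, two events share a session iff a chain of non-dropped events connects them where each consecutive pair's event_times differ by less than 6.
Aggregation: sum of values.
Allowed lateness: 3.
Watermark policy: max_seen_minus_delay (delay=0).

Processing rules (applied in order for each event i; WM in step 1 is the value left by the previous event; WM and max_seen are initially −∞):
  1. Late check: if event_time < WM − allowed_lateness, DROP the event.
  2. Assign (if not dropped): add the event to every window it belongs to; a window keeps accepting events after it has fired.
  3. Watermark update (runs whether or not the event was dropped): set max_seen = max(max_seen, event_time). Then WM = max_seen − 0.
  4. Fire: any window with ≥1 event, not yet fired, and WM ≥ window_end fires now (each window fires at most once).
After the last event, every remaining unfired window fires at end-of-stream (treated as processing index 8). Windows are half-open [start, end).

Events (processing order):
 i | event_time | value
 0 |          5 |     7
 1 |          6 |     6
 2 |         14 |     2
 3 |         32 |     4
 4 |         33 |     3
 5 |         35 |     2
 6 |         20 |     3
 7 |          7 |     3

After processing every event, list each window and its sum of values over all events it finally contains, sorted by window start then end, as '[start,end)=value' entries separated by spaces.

i=0 t=5 v=7: → [5,11); WM=5
i=1 t=6 v=6: → [5,12); WM=6
i=2 t=14 v=2: → [14,20); WM=14
i=3 t=32 v=4: → [32,38); WM=32
i=4 t=33 v=3: → [32,39); WM=33
i=5 t=35 v=2: → [32,41); WM=35
i=6 t=20 v=3: DROP (t<35-3); WM=35
i=7 t=7 v=3: DROP (t<35-3); WM=35

[5,12)=13 [14,20)=2 [32,41)=9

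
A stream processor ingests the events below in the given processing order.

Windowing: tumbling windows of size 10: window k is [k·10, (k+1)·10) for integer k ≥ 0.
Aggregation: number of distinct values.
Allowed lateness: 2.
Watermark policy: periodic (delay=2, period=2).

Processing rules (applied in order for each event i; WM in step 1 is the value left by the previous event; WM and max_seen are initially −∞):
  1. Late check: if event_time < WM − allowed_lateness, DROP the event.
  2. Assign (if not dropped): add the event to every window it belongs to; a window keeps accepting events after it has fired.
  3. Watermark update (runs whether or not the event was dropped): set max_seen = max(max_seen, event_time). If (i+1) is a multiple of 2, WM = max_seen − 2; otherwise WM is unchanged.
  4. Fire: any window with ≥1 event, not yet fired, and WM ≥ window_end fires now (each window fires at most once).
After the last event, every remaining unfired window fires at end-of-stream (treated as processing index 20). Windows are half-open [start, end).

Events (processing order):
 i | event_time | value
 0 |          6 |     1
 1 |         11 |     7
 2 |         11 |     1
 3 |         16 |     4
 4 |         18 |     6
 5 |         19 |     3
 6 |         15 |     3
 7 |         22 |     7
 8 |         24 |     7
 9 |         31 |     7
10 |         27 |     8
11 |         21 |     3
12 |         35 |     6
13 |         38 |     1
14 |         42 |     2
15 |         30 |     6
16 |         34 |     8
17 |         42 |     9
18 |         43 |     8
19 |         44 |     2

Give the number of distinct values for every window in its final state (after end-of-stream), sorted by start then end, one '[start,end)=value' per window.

[0,10)=1 [10,20)=5 [20,30)=2 [30,40)=3 [40,50)=3

i=0 t=6 v=1: → [0,10); WM=−∞
i=1 t=11 v=7: → [10,20); WM=9
i=2 t=11 v=1: → [10,20); WM=9
i=3 t=16 v=4: → [10,20); WM=14; [0,10) fires=1
i=4 t=18 v=6: → [10,20); WM=14
i=5 t=19 v=3: → [10,20); WM=17
i=6 t=15 v=3: → [10,20); WM=17
i=7 t=22 v=7: → [20,30); WM=20; [10,20) fires=5
i=8 t=24 v=7: → [20,30); WM=20
i=9 t=31 v=7: → [30,40); WM=29
i=10 t=27 v=8: → [20,30); WM=29
i=11 t=21 v=3: DROP (t<29-2); WM=29
i=12 t=35 v=6: → [30,40); WM=29
i=13 t=38 v=1: → [30,40); WM=36; [20,30) fires=2
i=14 t=42 v=2: → [40,50); WM=36
i=15 t=30 v=6: DROP (t<36-2); WM=40; [30,40) fires=3
i=16 t=34 v=8: DROP (t<40-2); WM=40
i=17 t=42 v=9: → [40,50); WM=40
i=18 t=43 v=8: → [40,50); WM=40
i=19 t=44 v=2: → [40,50); WM=42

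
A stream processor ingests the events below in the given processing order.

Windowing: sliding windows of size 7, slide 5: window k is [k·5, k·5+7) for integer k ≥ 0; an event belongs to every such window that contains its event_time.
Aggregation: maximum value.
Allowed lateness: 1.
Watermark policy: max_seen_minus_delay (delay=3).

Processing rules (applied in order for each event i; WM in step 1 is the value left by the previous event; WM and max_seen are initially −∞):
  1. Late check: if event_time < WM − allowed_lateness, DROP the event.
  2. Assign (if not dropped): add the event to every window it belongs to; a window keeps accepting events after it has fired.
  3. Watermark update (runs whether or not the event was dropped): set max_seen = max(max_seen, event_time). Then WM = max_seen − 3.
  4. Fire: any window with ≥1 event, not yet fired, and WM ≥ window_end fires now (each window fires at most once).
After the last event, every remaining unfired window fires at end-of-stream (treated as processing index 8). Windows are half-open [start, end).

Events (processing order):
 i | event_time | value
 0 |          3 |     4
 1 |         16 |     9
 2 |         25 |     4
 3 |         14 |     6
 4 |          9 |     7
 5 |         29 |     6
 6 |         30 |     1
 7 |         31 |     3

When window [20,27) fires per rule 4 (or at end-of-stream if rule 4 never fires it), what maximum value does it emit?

i=0 t=3 v=4: → [0,7); WM=0
i=1 t=16 v=9: → [15,22),[10,17); WM=13; [0,7) fires=4
i=2 t=25 v=4: → [25,32),[20,27); WM=22; [10,17) fires=9 [15,22) fires=9
i=3 t=14 v=6: DROP (t<22-1); WM=22
i=4 t=9 v=7: DROP (t<22-1); WM=22
i=5 t=29 v=6: → [25,32); WM=26
i=6 t=30 v=1: → [30,37),[25,32); WM=27; [20,27) fires=4
i=7 t=31 v=3: → [30,37),[25,32); WM=28

4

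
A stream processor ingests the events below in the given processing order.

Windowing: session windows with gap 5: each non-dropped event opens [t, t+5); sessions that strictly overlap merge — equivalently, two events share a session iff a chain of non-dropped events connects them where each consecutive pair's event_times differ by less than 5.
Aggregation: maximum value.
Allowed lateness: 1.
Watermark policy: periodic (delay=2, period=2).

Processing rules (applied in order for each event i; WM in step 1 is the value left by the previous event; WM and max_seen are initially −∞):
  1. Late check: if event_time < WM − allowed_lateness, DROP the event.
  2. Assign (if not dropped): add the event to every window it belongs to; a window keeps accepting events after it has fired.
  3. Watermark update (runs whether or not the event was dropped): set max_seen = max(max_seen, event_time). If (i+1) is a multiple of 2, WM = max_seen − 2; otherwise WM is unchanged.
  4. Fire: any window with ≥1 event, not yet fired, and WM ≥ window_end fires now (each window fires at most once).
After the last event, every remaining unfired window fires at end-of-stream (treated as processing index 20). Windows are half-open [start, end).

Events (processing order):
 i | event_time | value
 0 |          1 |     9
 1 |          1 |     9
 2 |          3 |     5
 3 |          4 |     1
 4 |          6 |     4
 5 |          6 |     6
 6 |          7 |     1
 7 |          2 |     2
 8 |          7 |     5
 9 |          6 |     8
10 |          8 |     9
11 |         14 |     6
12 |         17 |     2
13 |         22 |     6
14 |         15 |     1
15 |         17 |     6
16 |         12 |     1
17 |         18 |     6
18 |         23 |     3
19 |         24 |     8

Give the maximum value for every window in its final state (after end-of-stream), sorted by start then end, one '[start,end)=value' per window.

i=0 t=1 v=9: → [1,6); WM=−∞
i=1 t=1 v=9: → [1,6); WM=-1
i=2 t=3 v=5: → [1,8); WM=-1
i=3 t=4 v=1: → [1,9); WM=2
i=4 t=6 v=4: → [1,11); WM=2
i=5 t=6 v=6: → [1,11); WM=4
i=6 t=7 v=1: → [1,12); WM=4
i=7 t=2 v=2: DROP (t<4-1); WM=5
i=8 t=7 v=5: → [1,12); WM=5
i=9 t=6 v=8: → [1,12); WM=5
i=10 t=8 v=9: → [1,13); WM=5
i=11 t=14 v=6: → [14,19); WM=12
i=12 t=17 v=2: → [14,22); WM=12
i=13 t=22 v=6: → [22,27); WM=20
i=14 t=15 v=1: DROP (t<20-1); WM=20
i=15 t=17 v=6: DROP (t<20-1); WM=20
i=16 t=12 v=1: DROP (t<20-1); WM=20
i=17 t=18 v=6: DROP (t<20-1); WM=20
i=18 t=23 v=3: → [22,28); WM=20
i=19 t=24 v=8: → [22,29); WM=22

[1,13)=9 [14,22)=6 [22,29)=8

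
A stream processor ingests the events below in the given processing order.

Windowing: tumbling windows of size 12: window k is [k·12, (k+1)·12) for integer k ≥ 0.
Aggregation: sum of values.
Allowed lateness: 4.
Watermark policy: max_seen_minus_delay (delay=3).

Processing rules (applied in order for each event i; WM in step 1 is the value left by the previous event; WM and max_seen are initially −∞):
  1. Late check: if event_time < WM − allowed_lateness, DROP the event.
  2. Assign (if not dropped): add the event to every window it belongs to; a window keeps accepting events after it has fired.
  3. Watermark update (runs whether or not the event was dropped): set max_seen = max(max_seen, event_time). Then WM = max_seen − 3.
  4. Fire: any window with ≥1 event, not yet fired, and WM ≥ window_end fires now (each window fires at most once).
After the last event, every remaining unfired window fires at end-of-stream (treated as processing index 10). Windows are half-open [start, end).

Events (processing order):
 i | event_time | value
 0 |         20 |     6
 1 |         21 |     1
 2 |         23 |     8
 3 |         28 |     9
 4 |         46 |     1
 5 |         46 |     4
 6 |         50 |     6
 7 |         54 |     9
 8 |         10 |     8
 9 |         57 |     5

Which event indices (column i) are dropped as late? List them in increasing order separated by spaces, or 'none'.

i=0 t=20 v=6: → [12,24); WM=17
i=1 t=21 v=1: → [12,24); WM=18
i=2 t=23 v=8: → [12,24); WM=20
i=3 t=28 v=9: → [24,36); WM=25; [12,24) fires=15
i=4 t=46 v=1: → [36,48); WM=43; [24,36) fires=9
i=5 t=46 v=4: → [36,48); WM=43
i=6 t=50 v=6: → [48,60); WM=47
i=7 t=54 v=9: → [48,60); WM=51; [36,48) fires=5
i=8 t=10 v=8: DROP (t<51-4); WM=51
i=9 t=57 v=5: → [48,60); WM=54

8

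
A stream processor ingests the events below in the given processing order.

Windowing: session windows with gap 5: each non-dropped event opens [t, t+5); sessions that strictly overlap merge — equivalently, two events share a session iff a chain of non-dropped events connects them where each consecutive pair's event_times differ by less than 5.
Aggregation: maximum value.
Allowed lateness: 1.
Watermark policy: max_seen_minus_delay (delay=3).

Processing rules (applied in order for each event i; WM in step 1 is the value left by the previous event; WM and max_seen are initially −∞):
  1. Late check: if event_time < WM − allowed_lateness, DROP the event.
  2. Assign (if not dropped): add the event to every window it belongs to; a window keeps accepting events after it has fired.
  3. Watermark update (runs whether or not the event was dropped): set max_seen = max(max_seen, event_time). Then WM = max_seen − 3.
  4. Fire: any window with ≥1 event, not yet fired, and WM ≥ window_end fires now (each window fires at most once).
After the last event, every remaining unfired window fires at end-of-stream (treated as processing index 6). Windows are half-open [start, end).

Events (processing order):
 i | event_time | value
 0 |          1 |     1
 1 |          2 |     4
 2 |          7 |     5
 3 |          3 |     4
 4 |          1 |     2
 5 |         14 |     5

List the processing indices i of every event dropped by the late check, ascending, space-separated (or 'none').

4

i=0 t=1 v=1: → [1,6); WM=-2
i=1 t=2 v=4: → [1,7); WM=-1
i=2 t=7 v=5: → [7,12); WM=4
i=3 t=3 v=4: → [1,12); WM=4
i=4 t=1 v=2: DROP (t<4-1); WM=4
i=5 t=14 v=5: → [14,19); WM=11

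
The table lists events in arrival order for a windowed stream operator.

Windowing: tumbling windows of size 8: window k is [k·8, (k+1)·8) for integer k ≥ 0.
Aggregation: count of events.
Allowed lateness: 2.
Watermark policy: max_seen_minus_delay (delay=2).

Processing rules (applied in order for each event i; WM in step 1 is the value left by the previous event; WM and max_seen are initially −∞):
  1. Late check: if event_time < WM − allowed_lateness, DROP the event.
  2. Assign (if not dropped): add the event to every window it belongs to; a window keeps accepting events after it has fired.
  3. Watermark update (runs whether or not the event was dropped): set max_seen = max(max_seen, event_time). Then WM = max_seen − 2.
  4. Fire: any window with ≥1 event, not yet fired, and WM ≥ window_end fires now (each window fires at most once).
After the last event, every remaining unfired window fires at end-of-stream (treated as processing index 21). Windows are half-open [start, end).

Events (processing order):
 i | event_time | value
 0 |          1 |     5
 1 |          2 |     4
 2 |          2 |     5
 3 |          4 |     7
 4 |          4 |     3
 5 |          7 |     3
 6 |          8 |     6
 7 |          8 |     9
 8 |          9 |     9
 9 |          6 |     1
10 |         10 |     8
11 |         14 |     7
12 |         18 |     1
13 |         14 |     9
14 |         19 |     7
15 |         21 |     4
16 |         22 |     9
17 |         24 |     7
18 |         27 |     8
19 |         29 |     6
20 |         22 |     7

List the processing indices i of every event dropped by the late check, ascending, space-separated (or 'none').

20

i=0 t=1 v=5: → [0,8); WM=-1
i=1 t=2 v=4: → [0,8); WM=0
i=2 t=2 v=5: → [0,8); WM=0
i=3 t=4 v=7: → [0,8); WM=2
i=4 t=4 v=3: → [0,8); WM=2
i=5 t=7 v=3: → [0,8); WM=5
i=6 t=8 v=6: → [8,16); WM=6
i=7 t=8 v=9: → [8,16); WM=6
i=8 t=9 v=9: → [8,16); WM=7
i=9 t=6 v=1: → [0,8); WM=7
i=10 t=10 v=8: → [8,16); WM=8; [0,8) fires=7
i=11 t=14 v=7: → [8,16); WM=12
i=12 t=18 v=1: → [16,24); WM=16; [8,16) fires=5
i=13 t=14 v=9: → [8,16); WM=16
i=14 t=19 v=7: → [16,24); WM=17
i=15 t=21 v=4: → [16,24); WM=19
i=16 t=22 v=9: → [16,24); WM=20
i=17 t=24 v=7: → [24,32); WM=22
i=18 t=27 v=8: → [24,32); WM=25; [16,24) fires=4
i=19 t=29 v=6: → [24,32); WM=27
i=20 t=22 v=7: DROP (t<27-2); WM=27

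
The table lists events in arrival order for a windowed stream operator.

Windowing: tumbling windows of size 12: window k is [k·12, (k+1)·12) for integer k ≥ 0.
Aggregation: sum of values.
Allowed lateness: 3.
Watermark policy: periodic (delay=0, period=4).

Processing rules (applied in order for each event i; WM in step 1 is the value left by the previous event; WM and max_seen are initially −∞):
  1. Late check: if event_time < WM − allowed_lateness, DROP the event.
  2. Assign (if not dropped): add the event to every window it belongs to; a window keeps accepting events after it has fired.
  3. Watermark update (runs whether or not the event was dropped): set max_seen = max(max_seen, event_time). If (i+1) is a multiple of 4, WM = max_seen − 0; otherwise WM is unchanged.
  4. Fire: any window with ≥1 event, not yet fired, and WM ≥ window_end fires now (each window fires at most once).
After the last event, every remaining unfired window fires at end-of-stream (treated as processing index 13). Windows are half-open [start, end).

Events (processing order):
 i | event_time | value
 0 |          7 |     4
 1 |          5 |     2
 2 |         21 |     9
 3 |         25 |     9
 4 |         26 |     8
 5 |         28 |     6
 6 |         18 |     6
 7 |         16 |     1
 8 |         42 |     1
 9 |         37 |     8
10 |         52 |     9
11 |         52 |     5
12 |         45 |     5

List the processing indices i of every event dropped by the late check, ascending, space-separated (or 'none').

6 7 12

i=0 t=7 v=4: → [0,12); WM=−∞
i=1 t=5 v=2: → [0,12); WM=−∞
i=2 t=21 v=9: → [12,24); WM=−∞
i=3 t=25 v=9: → [24,36); WM=25; [0,12) fires=6 [12,24) fires=9
i=4 t=26 v=8: → [24,36); WM=25
i=5 t=28 v=6: → [24,36); WM=25
i=6 t=18 v=6: DROP (t<25-3); WM=25
i=7 t=16 v=1: DROP (t<25-3); WM=28
i=8 t=42 v=1: → [36,48); WM=28
i=9 t=37 v=8: → [36,48); WM=28
i=10 t=52 v=9: → [48,60); WM=28
i=11 t=52 v=5: → [48,60); WM=52; [24,36) fires=23 [36,48) fires=9
i=12 t=45 v=5: DROP (t<52-3); WM=52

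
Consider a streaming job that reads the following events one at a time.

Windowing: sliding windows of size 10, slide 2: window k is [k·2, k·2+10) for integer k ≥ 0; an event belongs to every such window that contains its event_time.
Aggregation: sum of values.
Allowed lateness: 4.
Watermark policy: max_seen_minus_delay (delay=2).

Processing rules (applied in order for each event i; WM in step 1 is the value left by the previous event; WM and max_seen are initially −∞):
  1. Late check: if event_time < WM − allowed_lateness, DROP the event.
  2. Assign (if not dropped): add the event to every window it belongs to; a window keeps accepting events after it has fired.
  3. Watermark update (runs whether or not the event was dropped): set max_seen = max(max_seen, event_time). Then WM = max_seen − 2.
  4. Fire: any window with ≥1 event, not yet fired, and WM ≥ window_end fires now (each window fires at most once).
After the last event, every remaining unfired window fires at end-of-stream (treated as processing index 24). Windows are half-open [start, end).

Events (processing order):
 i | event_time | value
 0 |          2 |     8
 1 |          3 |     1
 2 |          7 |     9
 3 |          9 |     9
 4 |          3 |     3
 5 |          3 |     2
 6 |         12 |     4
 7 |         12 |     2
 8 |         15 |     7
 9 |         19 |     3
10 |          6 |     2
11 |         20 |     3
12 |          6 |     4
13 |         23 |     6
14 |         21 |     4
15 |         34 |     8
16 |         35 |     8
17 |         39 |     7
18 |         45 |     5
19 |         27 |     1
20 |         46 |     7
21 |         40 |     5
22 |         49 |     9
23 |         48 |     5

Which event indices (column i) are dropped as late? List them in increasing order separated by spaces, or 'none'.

i=0 t=2 v=8: → [2,12),[0,10); WM=0
i=1 t=3 v=1: → [2,12),[0,10); WM=1
i=2 t=7 v=9: → [6,16),[4,14),[2,12),[0,10); WM=5
i=3 t=9 v=9: → [8,18),[6,16),[4,14),[2,12),[0,10); WM=7
i=4 t=3 v=3: → [2,12),[0,10); WM=7
i=5 t=3 v=2: → [2,12),[0,10); WM=7
i=6 t=12 v=4: → [12,22),[10,20),[8,18),[6,16),[4,14); WM=10; [0,10) fires=32
i=7 t=12 v=2: → [12,22),[10,20),[8,18),[6,16),[4,14); WM=10
i=8 t=15 v=7: → [14,24),[12,22),[10,20),[8,18),[6,16); WM=13; [2,12) fires=32
i=9 t=19 v=3: → [18,28),[16,26),[14,24),[12,22),[10,20); WM=17; [4,14) fires=24 [6,16) fires=31
i=10 t=6 v=2: DROP (t<17-4); WM=17
i=11 t=20 v=3: → [20,30),[18,28),[16,26),[14,24),[12,22); WM=18; [8,18) fires=22
i=12 t=6 v=4: DROP (t<18-4); WM=18
i=13 t=23 v=6: → [22,32),[20,30),[18,28),[16,26),[14,24); WM=21; [10,20) fires=16
i=14 t=21 v=4: → [20,30),[18,28),[16,26),[14,24),[12,22); WM=21
i=15 t=34 v=8: → [34,44),[32,42),[30,40),[28,38),[26,36); WM=32; [12,22) fires=23 [14,24) fires=23 [16,26) fires=16 [18,28) fires=16 [20,30) fires=13 [22,32) fires=6
i=16 t=35 v=8: → [34,44),[32,42),[30,40),[28,38),[26,36); WM=33
i=17 t=39 v=7: → [38,48),[36,46),[34,44),[32,42),[30,40); WM=37; [26,36) fires=16
i=18 t=45 v=5: → [44,54),[42,52),[40,50),[38,48),[36,46); WM=43; [28,38) fires=16 [30,40) fires=23 [32,42) fires=23
i=19 t=27 v=1: DROP (t<43-4); WM=43
i=20 t=46 v=7: → [46,56),[44,54),[42,52),[40,50),[38,48); WM=44; [34,44) fires=23
i=21 t=40 v=5: → [40,50),[38,48),[36,46),[34,44),[32,42); WM=44
i=22 t=49 v=9: → [48,58),[46,56),[44,54),[42,52),[40,50); WM=47; [36,46) fires=17
i=23 t=48 v=5: → [48,58),[46,56),[44,54),[42,52),[40,50); WM=47

10 12 19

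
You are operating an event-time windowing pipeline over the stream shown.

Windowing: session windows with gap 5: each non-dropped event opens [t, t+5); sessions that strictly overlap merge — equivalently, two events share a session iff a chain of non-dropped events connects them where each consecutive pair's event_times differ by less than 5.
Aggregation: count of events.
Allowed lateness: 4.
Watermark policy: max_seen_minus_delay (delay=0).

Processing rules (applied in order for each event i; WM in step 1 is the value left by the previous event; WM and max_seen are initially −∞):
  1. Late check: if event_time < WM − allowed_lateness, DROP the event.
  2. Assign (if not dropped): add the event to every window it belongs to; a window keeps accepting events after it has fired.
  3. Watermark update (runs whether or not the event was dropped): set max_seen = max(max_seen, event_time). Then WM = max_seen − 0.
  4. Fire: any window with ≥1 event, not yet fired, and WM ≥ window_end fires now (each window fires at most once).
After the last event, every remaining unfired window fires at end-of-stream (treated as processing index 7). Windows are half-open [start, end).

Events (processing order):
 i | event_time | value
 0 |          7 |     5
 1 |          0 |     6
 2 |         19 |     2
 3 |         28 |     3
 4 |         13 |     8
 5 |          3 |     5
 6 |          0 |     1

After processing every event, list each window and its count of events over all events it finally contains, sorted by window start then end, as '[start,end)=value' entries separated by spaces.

i=0 t=7 v=5: → [7,12); WM=7
i=1 t=0 v=6: DROP (t<7-4); WM=7
i=2 t=19 v=2: → [19,24); WM=19
i=3 t=28 v=3: → [28,33); WM=28
i=4 t=13 v=8: DROP (t<28-4); WM=28
i=5 t=3 v=5: DROP (t<28-4); WM=28
i=6 t=0 v=1: DROP (t<28-4); WM=28

[7,12)=1 [19,24)=1 [28,33)=1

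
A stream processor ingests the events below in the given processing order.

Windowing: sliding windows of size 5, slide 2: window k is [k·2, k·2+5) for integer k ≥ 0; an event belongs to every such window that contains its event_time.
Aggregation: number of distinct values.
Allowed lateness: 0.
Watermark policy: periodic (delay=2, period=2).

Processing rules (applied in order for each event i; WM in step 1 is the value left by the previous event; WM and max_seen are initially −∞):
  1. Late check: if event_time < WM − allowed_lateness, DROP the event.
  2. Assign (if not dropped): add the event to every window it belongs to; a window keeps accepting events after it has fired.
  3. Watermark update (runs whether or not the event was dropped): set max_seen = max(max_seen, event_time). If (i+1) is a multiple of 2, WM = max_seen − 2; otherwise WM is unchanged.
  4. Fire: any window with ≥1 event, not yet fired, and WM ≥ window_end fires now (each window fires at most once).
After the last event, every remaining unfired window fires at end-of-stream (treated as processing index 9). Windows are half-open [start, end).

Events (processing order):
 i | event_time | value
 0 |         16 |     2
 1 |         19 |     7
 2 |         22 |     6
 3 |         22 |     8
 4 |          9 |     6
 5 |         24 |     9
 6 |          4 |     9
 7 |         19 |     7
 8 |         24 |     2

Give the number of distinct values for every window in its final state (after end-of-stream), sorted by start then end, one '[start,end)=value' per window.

[12,17)=1 [14,19)=1 [16,21)=2 [18,23)=3 [20,25)=4 [22,27)=4 [24,29)=2

i=0 t=16 v=2: → [16,21),[14,19),[12,17); WM=−∞
i=1 t=19 v=7: → [18,23),[16,21); WM=17; [12,17) fires=1
i=2 t=22 v=6: → [22,27),[20,25),[18,23); WM=17
i=3 t=22 v=8: → [22,27),[20,25),[18,23); WM=20; [14,19) fires=1
i=4 t=9 v=6: DROP (t<20-0); WM=20
i=5 t=24 v=9: → [24,29),[22,27),[20,25); WM=22; [16,21) fires=2
i=6 t=4 v=9: DROP (t<22-0); WM=22
i=7 t=19 v=7: DROP (t<22-0); WM=22
i=8 t=24 v=2: → [24,29),[22,27),[20,25); WM=22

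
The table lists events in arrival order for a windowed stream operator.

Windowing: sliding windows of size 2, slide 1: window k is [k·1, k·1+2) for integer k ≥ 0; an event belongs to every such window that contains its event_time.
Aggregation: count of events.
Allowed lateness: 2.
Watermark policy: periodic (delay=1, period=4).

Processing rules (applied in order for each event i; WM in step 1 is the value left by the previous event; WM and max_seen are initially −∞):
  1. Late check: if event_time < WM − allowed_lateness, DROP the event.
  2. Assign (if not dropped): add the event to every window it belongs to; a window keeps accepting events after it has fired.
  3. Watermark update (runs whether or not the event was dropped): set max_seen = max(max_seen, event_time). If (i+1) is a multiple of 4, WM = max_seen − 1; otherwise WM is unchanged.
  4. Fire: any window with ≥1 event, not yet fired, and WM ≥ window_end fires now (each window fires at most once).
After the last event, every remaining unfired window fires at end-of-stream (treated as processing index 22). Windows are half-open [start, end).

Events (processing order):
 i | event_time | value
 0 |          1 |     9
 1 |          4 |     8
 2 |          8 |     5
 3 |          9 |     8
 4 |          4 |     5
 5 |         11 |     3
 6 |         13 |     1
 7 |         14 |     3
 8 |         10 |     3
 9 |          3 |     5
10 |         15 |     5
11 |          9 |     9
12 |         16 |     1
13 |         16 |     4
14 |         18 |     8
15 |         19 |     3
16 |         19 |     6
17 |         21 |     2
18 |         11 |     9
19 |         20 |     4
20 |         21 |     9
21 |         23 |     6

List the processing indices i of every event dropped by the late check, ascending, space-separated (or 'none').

4 8 9 11 18

i=0 t=1 v=9: → [1,3),[0,2); WM=−∞
i=1 t=4 v=8: → [4,6),[3,5); WM=−∞
i=2 t=8 v=5: → [8,10),[7,9); WM=−∞
i=3 t=9 v=8: → [9,11),[8,10); WM=8; [0,2) fires=1 [1,3) fires=1 [3,5) fires=1 [4,6) fires=1
i=4 t=4 v=5: DROP (t<8-2); WM=8
i=5 t=11 v=3: → [11,13),[10,12); WM=8
i=6 t=13 v=1: → [13,15),[12,14); WM=8
i=7 t=14 v=3: → [14,16),[13,15); WM=13; [7,9) fires=1 [8,10) fires=2 [9,11) fires=1 [10,12) fires=1 [11,13) fires=1
i=8 t=10 v=3: DROP (t<13-2); WM=13
i=9 t=3 v=5: DROP (t<13-2); WM=13
i=10 t=15 v=5: → [15,17),[14,16); WM=13
i=11 t=9 v=9: DROP (t<13-2); WM=14; [12,14) fires=1
i=12 t=16 v=1: → [16,18),[15,17); WM=14
i=13 t=16 v=4: → [16,18),[15,17); WM=14
i=14 t=18 v=8: → [18,20),[17,19); WM=14
i=15 t=19 v=3: → [19,21),[18,20); WM=18; [13,15) fires=2 [14,16) fires=2 [15,17) fires=3 [16,18) fires=2
i=16 t=19 v=6: → [19,21),[18,20); WM=18
i=17 t=21 v=2: → [21,23),[20,22); WM=18
i=18 t=11 v=9: DROP (t<18-2); WM=18
i=19 t=20 v=4: → [20,22),[19,21); WM=20; [17,19) fires=1 [18,20) fires=3
i=20 t=21 v=9: → [21,23),[20,22); WM=20
i=21 t=23 v=6: → [23,25),[22,24); WM=20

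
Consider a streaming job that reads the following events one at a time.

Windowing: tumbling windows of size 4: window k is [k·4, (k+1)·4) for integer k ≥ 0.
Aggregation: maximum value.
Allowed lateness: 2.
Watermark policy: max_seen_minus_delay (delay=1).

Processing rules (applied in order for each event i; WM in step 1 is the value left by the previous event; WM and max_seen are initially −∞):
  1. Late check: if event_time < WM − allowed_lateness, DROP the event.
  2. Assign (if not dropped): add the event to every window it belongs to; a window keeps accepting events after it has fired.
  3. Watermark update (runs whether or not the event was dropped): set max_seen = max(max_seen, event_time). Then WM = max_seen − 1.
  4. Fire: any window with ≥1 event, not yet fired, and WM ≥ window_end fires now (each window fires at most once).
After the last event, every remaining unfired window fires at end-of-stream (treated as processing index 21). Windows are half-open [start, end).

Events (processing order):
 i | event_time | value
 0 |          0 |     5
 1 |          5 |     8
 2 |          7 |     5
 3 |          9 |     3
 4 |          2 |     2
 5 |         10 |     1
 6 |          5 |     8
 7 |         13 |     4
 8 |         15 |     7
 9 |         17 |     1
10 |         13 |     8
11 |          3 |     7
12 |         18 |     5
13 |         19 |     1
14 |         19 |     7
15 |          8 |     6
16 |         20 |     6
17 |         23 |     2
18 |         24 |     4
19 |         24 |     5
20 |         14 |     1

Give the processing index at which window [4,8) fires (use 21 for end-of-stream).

3

i=0 t=0 v=5: → [0,4); WM=-1
i=1 t=5 v=8: → [4,8); WM=4; [0,4) fires=5
i=2 t=7 v=5: → [4,8); WM=6
i=3 t=9 v=3: → [8,12); WM=8; [4,8) fires=8
i=4 t=2 v=2: DROP (t<8-2); WM=8
i=5 t=10 v=1: → [8,12); WM=9
i=6 t=5 v=8: DROP (t<9-2); WM=9
i=7 t=13 v=4: → [12,16); WM=12; [8,12) fires=3
i=8 t=15 v=7: → [12,16); WM=14
i=9 t=17 v=1: → [16,20); WM=16; [12,16) fires=7
i=10 t=13 v=8: DROP (t<16-2); WM=16
i=11 t=3 v=7: DROP (t<16-2); WM=16
i=12 t=18 v=5: → [16,20); WM=17
i=13 t=19 v=1: → [16,20); WM=18
i=14 t=19 v=7: → [16,20); WM=18
i=15 t=8 v=6: DROP (t<18-2); WM=18
i=16 t=20 v=6: → [20,24); WM=19
i=17 t=23 v=2: → [20,24); WM=22; [16,20) fires=7
i=18 t=24 v=4: → [24,28); WM=23
i=19 t=24 v=5: → [24,28); WM=23
i=20 t=14 v=1: DROP (t<23-2); WM=23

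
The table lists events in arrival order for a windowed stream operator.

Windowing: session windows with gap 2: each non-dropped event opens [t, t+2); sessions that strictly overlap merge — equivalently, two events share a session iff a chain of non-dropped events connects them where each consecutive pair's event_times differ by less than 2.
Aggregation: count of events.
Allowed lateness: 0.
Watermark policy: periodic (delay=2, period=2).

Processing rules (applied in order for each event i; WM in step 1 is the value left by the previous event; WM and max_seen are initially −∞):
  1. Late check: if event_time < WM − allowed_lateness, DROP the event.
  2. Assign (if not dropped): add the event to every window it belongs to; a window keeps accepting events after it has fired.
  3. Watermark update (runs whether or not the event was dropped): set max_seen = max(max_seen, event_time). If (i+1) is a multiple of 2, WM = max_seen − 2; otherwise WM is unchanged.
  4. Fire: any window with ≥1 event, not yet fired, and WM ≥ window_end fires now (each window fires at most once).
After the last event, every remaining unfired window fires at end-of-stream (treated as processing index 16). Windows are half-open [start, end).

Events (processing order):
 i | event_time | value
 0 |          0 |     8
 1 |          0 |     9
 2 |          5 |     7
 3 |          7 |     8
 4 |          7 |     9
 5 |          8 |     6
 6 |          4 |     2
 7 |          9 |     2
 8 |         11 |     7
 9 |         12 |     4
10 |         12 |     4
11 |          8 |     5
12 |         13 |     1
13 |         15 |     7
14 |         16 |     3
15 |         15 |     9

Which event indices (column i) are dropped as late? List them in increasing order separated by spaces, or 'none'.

6 11

i=0 t=0 v=8: → [0,2); WM=−∞
i=1 t=0 v=9: → [0,2); WM=-2
i=2 t=5 v=7: → [5,7); WM=-2
i=3 t=7 v=8: → [7,9); WM=5
i=4 t=7 v=9: → [7,9); WM=5
i=5 t=8 v=6: → [7,10); WM=6
i=6 t=4 v=2: DROP (t<6-0); WM=6
i=7 t=9 v=2: → [7,11); WM=7
i=8 t=11 v=7: → [11,13); WM=7
i=9 t=12 v=4: → [11,14); WM=10
i=10 t=12 v=4: → [11,14); WM=10
i=11 t=8 v=5: DROP (t<10-0); WM=10
i=12 t=13 v=1: → [11,15); WM=10
i=13 t=15 v=7: → [15,17); WM=13
i=14 t=16 v=3: → [15,18); WM=13
i=15 t=15 v=9: → [15,18); WM=14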